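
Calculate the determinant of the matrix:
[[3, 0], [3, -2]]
-6

For a 2×2 matrix [[a, b], [c, d]], det = ad - bc
det = (3)(-2) - (0)(3) = -6 - 0 = -6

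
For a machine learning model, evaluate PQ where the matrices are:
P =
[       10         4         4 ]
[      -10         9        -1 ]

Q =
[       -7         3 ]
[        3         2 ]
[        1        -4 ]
PQ =
[      -54        22 ]
[       96        -8 ]

Matrix multiplication: (PQ)[i][j] = sum over k of P[i][k] * Q[k][j].
  (PQ)[0][0] = (10)*(-7) + (4)*(3) + (4)*(1) = -54
  (PQ)[0][1] = (10)*(3) + (4)*(2) + (4)*(-4) = 22
  (PQ)[1][0] = (-10)*(-7) + (9)*(3) + (-1)*(1) = 96
  (PQ)[1][1] = (-10)*(3) + (9)*(2) + (-1)*(-4) = -8
PQ =
[      -54        22 ]
[       96        -8 ]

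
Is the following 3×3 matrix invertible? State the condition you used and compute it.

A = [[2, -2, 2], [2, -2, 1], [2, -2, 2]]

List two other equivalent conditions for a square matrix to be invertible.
No, not invertible; det(A) = 0 (two rows are equal, so the rows are linearly dependent). Equivalent conditions (failing for this A): rank(A) < 3; Ax = 0 has non-trivial solutions; 0 is an eigenvalue; the columns are linearly dependent.

To check invertibility, compute det(A).
In this matrix, row 0 and the last row are identical, so one row is a scalar multiple of another and the rows are linearly dependent.
A matrix with linearly dependent rows has det = 0 and is not invertible.
Equivalent failed conditions:
- rank(A) < 3.
- Ax = 0 has non-trivial solutions.
- 0 is an eigenvalue.
- The columns are linearly dependent.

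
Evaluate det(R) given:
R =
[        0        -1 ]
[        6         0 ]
det(R) = 6

For a 2×2 matrix [[a, b], [c, d]], det = a*d - b*c.
det(R) = (0)*(0) - (-1)*(6) = 0 + 6 = 6.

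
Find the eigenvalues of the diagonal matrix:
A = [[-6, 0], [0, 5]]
λ₁ = -6, λ₂ = 5

The characteristic polynomial of A is det(A - λI) = (-6 - λ)(5 - λ) = 0.
The roots are λ = -6 and λ = 5, so the eigenvalues are the diagonal entries.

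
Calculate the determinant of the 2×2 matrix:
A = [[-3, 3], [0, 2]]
-6

For A = [[a, b], [c, d]], det(A) = a*d - b*c.
det(A) = (-3)*(2) - (3)*(0) = -6 - 0 = -6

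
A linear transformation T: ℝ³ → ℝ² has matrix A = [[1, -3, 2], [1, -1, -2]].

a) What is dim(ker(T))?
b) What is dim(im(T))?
dim(ker) = 1, dim(im) = 2

The two rows are not scalar multiples of one another (no single k satisfies row 2 = k × row 1), so they are linearly independent.
Thus rank(A) = 2.
dim(im(T)) = rank(A) = 2.
By the rank-nullity theorem applied to T: ℝ³ → ℝ², rank(A) + nullity(A) = 3 (the domain dimension), so dim(ker(T)) = 3 - 2 = 1.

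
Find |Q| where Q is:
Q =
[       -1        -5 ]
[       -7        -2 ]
det(Q) = -33

For a 2×2 matrix [[a, b], [c, d]], det = a*d - b*c.
det(Q) = (-1)*(-2) - (-5)*(-7) = 2 - 35 = -33.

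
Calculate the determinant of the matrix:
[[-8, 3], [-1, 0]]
3

For a 2×2 matrix [[a, b], [c, d]], det = ad - bc
det = (-8)(0) - (3)(-1) = 0 - -3 = 3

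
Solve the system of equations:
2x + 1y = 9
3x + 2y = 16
x = 2, y = 5

Use elimination (row reduction):
Equation 1: 2x + 1y = 9.
Equation 2: 3x + 2y = 16.
Multiply Eq1 by 3 and Eq2 by 2: 6x + 3y = 27;  6x + 4y = 32.
Subtract: (1)y = 5, so y = 5.
Back-substitute into Eq1: 2x + 1*(5) = 9, so x = 2.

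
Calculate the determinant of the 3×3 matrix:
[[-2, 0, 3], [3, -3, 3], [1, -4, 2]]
-39

Expansion along first row:
det = -2·det([[-3,3],[-4,2]]) - 0·det([[3,3],[1,2]]) + 3·det([[3,-3],[1,-4]])
    = -2·(-3·2 - 3·-4) - 0·(3·2 - 3·1) + 3·(3·-4 - -3·1)
    = -2·6 - 0·3 + 3·-9
    = -12 + 0 + -27 = -39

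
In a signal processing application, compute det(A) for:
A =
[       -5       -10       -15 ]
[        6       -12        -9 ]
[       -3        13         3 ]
det(A) = -1125

Expand along row 0 (cofactor expansion): det(A) = a*(e*i - f*h) - b*(d*i - f*g) + c*(d*h - e*g), where the 3×3 is [[a, b, c], [d, e, f], [g, h, i]].
Minor M_00 = (-12)*(3) - (-9)*(13) = -36 + 117 = 81.
Minor M_01 = (6)*(3) - (-9)*(-3) = 18 - 27 = -9.
Minor M_02 = (6)*(13) - (-12)*(-3) = 78 - 36 = 42.
det(A) = (-5)*(81) - (-10)*(-9) + (-15)*(42) = -405 - 90 - 630 = -1125.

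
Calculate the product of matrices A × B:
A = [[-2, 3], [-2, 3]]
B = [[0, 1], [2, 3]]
[[6, 7], [6, 7]]

Matrix multiplication:
C[0][0] = -2×0 + 3×2 = 6
C[0][1] = -2×1 + 3×3 = 7
C[1][0] = -2×0 + 3×2 = 6
C[1][1] = -2×1 + 3×3 = 7
Result: [[6, 7], [6, 7]]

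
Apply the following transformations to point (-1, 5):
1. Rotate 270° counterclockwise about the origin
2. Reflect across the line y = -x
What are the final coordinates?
(-1, -5)

Step 1: Rotate 270° → (5, 1)
Step 2: Reflect across the line y = -x → (-1, -5)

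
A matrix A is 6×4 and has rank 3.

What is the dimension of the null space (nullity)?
1

The rank-nullity theorem for an m×n matrix states:
rank(A) + nullity(A) = n (the number of columns).
Here n = 4 and rank(A) = 3, so nullity(A) = 4 - 3 = 1.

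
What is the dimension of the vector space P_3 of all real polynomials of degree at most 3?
Dimension = 4

A polynomial of degree at most 3 can be written as a₀ + a₁x + a₂x² + a₃x³, with 4 free coefficients a₀, a₁, a₂, a₃.
The set {1, x, x², x³} is a basis: it spans P_3 (every such polynomial is a linear combination of these) and is linearly independent (a polynomial is zero iff all its coefficients are zero).
Therefore dim(P_3) = 3 + 1 = 4.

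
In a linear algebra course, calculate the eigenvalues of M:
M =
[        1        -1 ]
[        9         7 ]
λ = 4, 4

Solve det(M - λI) = 0. For a 2×2 matrix the characteristic equation is λ² - (trace)λ + det = 0.
trace(M) = a + d = 1 + 7 = 8.
det(M) = a*d - b*c = (1)*(7) - (-1)*(9) = 7 + 9 = 16.
Characteristic equation: λ² - (8)λ + (16) = 0.
Discriminant = (8)² - 4*(16) = 64 - 64 = 0.
λ = (8 ± √0) / 2 = (8 ± 0) / 2 = 4, 4.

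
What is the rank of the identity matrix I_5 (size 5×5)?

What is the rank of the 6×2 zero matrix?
rank(I_5) = 5, rank(0) = 0

The identity I_5 has 5 columns that are the standard basis vectors e_1, …, e_5. These are linearly independent, so all 5 columns are pivots and rank(I_5) = 5.
The 6×2 zero matrix has every entry zero, so every row is the zero row and there are no pivots; rank(0) = 0.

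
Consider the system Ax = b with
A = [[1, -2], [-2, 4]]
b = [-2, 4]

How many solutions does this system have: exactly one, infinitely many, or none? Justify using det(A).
Infinitely many solutions

det(A) = (1)*(4) - (-2)*(-2) = 0, so A is singular (column 2 is -2 times column 1).
b = [-2, 4] = -2 * column 1 of A, so b lies in the column space of A.
A singular matrix whose right-hand side is in its column space gives a 1-parameter family of solutions — infinitely many.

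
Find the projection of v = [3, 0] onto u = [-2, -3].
[12/13, 18/13]

The projection of v onto u is proj_u(v) = ((v·u) / (u·u)) · u.
v·u = (3)*(-2) + (0)*(-3) = -6.
u·u = (-2)*(-2) + (-3)*(-3) = 13.
coefficient = -6 / 13 = -6/13.
proj_u(v) = -6/13 · [-2, -3] = [12/13, 18/13].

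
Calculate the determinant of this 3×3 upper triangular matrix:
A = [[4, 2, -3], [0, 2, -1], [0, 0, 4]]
32

The determinant of a triangular matrix is the product of its diagonal entries (the off-diagonal entries above the diagonal do not affect it).
det(A) = (4) * (2) * (4) = 32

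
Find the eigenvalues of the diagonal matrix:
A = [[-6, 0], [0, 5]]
λ₁ = -6, λ₂ = 5

The characteristic polynomial of A is det(A - λI) = (-6 - λ)(5 - λ) = 0.
The roots are λ = -6 and λ = 5, so the eigenvalues are the diagonal entries.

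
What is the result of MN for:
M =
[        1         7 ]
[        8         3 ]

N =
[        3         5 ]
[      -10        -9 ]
MN =
[      -67       -58 ]
[       -6        13 ]

Matrix multiplication: (MN)[i][j] = sum over k of M[i][k] * N[k][j].
  (MN)[0][0] = (1)*(3) + (7)*(-10) = -67
  (MN)[0][1] = (1)*(5) + (7)*(-9) = -58
  (MN)[1][0] = (8)*(3) + (3)*(-10) = -6
  (MN)[1][1] = (8)*(5) + (3)*(-9) = 13
MN =
[      -67       -58 ]
[       -6        13 ]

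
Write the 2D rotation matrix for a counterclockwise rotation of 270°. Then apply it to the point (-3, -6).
R = [[0, 1], [-1, 0]]; R·(-3, -6) = (-6, 3)

Rotation matrix formula: R(θ) = [[cos θ, -sin θ], [sin θ, cos θ]]
For θ = 270°:
cos(270°) = 0
sin(270°) = -1
R = [[0, 1], [-1, 0]]
Apply to (-3, -6): [0·-3 + (1)·-6, -1·-3 + 0·-6] = (-6, 3)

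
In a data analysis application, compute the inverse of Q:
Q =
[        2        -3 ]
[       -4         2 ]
det(Q) = -8
Q⁻¹ =
[     -1/4      -3/8 ]
[     -1/2      -1/4 ]

For a 2×2 matrix Q = [[a, b], [c, d]] with det(Q) ≠ 0, Q⁻¹ = (1/det(Q)) * [[d, -b], [-c, a]].
det(Q) = (2)*(2) - (-3)*(-4) = 4 - 12 = -8.
Q⁻¹ = (1/-8) * [[2, 3], [4, 2]].
Dividing each entry by -8 and reducing:
Q⁻¹ =
[     -1/4      -3/8 ]
[     -1/2      -1/4 ]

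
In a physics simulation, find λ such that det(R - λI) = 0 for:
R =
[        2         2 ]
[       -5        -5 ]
λ = -3, 0

Solve det(R - λI) = 0. For a 2×2 matrix the characteristic equation is λ² - (trace)λ + det = 0.
trace(R) = a + d = 2 - 5 = -3.
det(R) = a*d - b*c = (2)*(-5) - (2)*(-5) = -10 + 10 = 0.
Characteristic equation: λ² - (-3)λ + (0) = 0.
Discriminant = (-3)² - 4*(0) = 9 - 0 = 9.
λ = (-3 ± √9) / 2 = (-3 ± 3) / 2 = -3, 0.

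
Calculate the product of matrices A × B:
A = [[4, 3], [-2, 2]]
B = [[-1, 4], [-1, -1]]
[[-7, 13], [0, -10]]

Matrix multiplication:
C[0][0] = 4×-1 + 3×-1 = -7
C[0][1] = 4×4 + 3×-1 = 13
C[1][0] = -2×-1 + 2×-1 = 0
C[1][1] = -2×4 + 2×-1 = -10
Result: [[-7, 13], [0, -10]]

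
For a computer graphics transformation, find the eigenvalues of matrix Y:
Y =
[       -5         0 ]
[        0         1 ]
λ = -5, 1

Solve det(Y - λI) = 0. For a 2×2 matrix the characteristic equation is λ² - (trace)λ + det = 0.
trace(Y) = a + d = -5 + 1 = -4.
det(Y) = a*d - b*c = (-5)*(1) - (0)*(0) = -5 - 0 = -5.
Characteristic equation: λ² - (-4)λ + (-5) = 0.
Discriminant = (-4)² - 4*(-5) = 16 + 20 = 36.
λ = (-4 ± √36) / 2 = (-4 ± 6) / 2 = -5, 1.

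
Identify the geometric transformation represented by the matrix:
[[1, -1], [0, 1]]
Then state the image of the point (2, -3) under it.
horizontal shear with factor -1; image of (2, -3) is (5, -3)

The matrix [[1, k], [0, 1]] sends (x, y) to (x + -1y, y), leaving the y-coordinate fixed: a horizontal shear.
The matrix [[1, -1], [0, 1]] represents: horizontal shear with factor -1.
Applying it to (2, -3): [1·2 + -1·-3, 0·2 + 1·-3] = (5, -3).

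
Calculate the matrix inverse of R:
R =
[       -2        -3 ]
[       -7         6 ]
det(R) = -33
R⁻¹ =
[    -2/11     -1/11 ]
[    -7/33      2/33 ]

For a 2×2 matrix R = [[a, b], [c, d]] with det(R) ≠ 0, R⁻¹ = (1/det(R)) * [[d, -b], [-c, a]].
det(R) = (-2)*(6) - (-3)*(-7) = -12 - 21 = -33.
R⁻¹ = (1/-33) * [[6, 3], [7, -2]].
Dividing each entry by -33 and reducing:
R⁻¹ =
[    -2/11     -1/11 ]
[    -7/33      2/33 ]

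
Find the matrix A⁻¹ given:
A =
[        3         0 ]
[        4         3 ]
det(A) = 9
A⁻¹ =
[      1/3         0 ]
[     -4/9       1/3 ]

For a 2×2 matrix A = [[a, b], [c, d]] with det(A) ≠ 0, A⁻¹ = (1/det(A)) * [[d, -b], [-c, a]].
det(A) = (3)*(3) - (0)*(4) = 9 - 0 = 9.
A⁻¹ = (1/9) * [[3, 0], [-4, 3]].
Dividing each entry by 9 and reducing:
A⁻¹ =
[      1/3         0 ]
[     -4/9       1/3 ]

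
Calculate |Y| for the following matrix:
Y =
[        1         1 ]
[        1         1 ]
det(Y) = 0

For a 2×2 matrix [[a, b], [c, d]], det = a*d - b*c.
det(Y) = (1)*(1) - (1)*(1) = 1 - 1 = 0.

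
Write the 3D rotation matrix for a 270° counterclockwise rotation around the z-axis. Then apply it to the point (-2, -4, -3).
R = [[0, 1, 0], [-1, 0, 0], [0, 0, 1]]; R·(-2, -4, -3) = (-4, 2, -3)

Rotation matrix for 270° around z-axis:
cos(270°) = 0, sin(270°) = -1
R = [[0, 1, 0], [-1, 0, 0], [0, 0, 1]]
Apply to (-2, -4, -3): R·[-2, -4, -3]ᵀ = (-4, 2, -3)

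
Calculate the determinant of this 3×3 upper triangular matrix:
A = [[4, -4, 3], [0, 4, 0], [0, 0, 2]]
32

The determinant of a triangular matrix is the product of its diagonal entries (the off-diagonal entries above the diagonal do not affect it).
det(A) = (4) * (4) * (2) = 32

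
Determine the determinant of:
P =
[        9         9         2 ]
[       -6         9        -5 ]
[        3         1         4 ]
det(P) = 384

Expand along row 0 (cofactor expansion): det(P) = a*(e*i - f*h) - b*(d*i - f*g) + c*(d*h - e*g), where the 3×3 is [[a, b, c], [d, e, f], [g, h, i]].
Minor M_00 = (9)*(4) - (-5)*(1) = 36 + 5 = 41.
Minor M_01 = (-6)*(4) - (-5)*(3) = -24 + 15 = -9.
Minor M_02 = (-6)*(1) - (9)*(3) = -6 - 27 = -33.
det(P) = (9)*(41) - (9)*(-9) + (2)*(-33) = 369 + 81 - 66 = 384.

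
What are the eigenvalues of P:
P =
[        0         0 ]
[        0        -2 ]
λ = -2, 0

Solve det(P - λI) = 0. For a 2×2 matrix the characteristic equation is λ² - (trace)λ + det = 0.
trace(P) = a + d = 0 - 2 = -2.
det(P) = a*d - b*c = (0)*(-2) - (0)*(0) = 0 - 0 = 0.
Characteristic equation: λ² - (-2)λ + (0) = 0.
Discriminant = (-2)² - 4*(0) = 4 - 0 = 4.
λ = (-2 ± √4) / 2 = (-2 ± 2) / 2 = -2, 0.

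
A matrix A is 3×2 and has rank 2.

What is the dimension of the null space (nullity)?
0

The rank-nullity theorem for an m×n matrix states:
rank(A) + nullity(A) = n (the number of columns).
Here n = 2 and rank(A) = 2, so nullity(A) = 2 - 2 = 0.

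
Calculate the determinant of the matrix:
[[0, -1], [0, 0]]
0

For a 2×2 matrix [[a, b], [c, d]], det = ad - bc
det = (0)(0) - (-1)(0) = 0 - 0 = 0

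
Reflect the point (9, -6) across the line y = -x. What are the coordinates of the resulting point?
(6, -9)

Reflection across line y = -x: (9, -6) → (6, -9)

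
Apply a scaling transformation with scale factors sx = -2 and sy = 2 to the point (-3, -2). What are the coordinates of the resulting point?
(6, -4)

Scaling matrix:
[[-2, 0], [0, 2]]
Result: (-3 × -2, -2 × 2) = (6, -4)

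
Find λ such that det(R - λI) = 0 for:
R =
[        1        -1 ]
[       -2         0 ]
λ = -1, 2

Solve det(R - λI) = 0. For a 2×2 matrix the characteristic equation is λ² - (trace)λ + det = 0.
trace(R) = a + d = 1 + 0 = 1.
det(R) = a*d - b*c = (1)*(0) - (-1)*(-2) = 0 - 2 = -2.
Characteristic equation: λ² - (1)λ + (-2) = 0.
Discriminant = (1)² - 4*(-2) = 1 + 8 = 9.
λ = (1 ± √9) / 2 = (1 ± 3) / 2 = -1, 2.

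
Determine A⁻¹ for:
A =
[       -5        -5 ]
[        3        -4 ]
det(A) = 35
A⁻¹ =
[    -4/35       1/7 ]
[    -3/35      -1/7 ]

For a 2×2 matrix A = [[a, b], [c, d]] with det(A) ≠ 0, A⁻¹ = (1/det(A)) * [[d, -b], [-c, a]].
det(A) = (-5)*(-4) - (-5)*(3) = 20 + 15 = 35.
A⁻¹ = (1/35) * [[-4, 5], [-3, -5]].
Dividing each entry by 35 and reducing:
A⁻¹ =
[    -4/35       1/7 ]
[    -3/35      -1/7 ]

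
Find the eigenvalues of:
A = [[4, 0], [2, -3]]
λ = -3, 4

Solve det(A - λI) = 0. For a 2×2 matrix this is λ² - (trace)λ + det = 0.
trace(A) = 4 - 3 = 1.
det(A) = (4)*(-3) - (0)*(2) = -12 - 0 = -12.
Characteristic equation: λ² - (1)λ + (-12) = 0.
Discriminant: (1)² - 4*(-12) = 1 + 48 = 49.
Roots: λ = (1 ± √49) / 2 = -3, 4.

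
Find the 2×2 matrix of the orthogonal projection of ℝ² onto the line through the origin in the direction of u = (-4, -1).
[[16/17, 4/17], [4/17, 1/17]]

The orthogonal projection onto the line spanned by a nonzero vector u = (a, b) has matrix P = (u uᵀ) / (uᵀ u) = (1/(a² + b²)) · [[a², ab], [ab, b²]].
Here u = (-4, -1), so a² + b² = 16 + 1 = 17.
P = (1/17) · [[16, 4], [4, 1]] = [[16/17, 4/17], [4/17, 1/17]].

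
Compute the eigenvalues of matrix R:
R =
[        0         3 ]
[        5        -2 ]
λ = -5, 3

Solve det(R - λI) = 0. For a 2×2 matrix the characteristic equation is λ² - (trace)λ + det = 0.
trace(R) = a + d = 0 - 2 = -2.
det(R) = a*d - b*c = (0)*(-2) - (3)*(5) = 0 - 15 = -15.
Characteristic equation: λ² - (-2)λ + (-15) = 0.
Discriminant = (-2)² - 4*(-15) = 4 + 60 = 64.
λ = (-2 ± √64) / 2 = (-2 ± 8) / 2 = -5, 3.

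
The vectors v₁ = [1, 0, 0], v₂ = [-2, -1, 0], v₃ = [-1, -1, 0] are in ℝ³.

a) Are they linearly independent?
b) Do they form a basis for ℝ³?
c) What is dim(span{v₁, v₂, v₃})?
Not independent, not a basis, dim(span) = 2

Check whether v₃ can be written as a linear combination of v₁ and v₂.
v₃ = (1)·v₁ + (1)·v₂ = [-1, -1, 0], so the three vectors are linearly dependent.
Thus they do not form a basis for ℝ³, and dim(span{v₁, v₂, v₃}) = 2 (spanned by v₁ and v₂).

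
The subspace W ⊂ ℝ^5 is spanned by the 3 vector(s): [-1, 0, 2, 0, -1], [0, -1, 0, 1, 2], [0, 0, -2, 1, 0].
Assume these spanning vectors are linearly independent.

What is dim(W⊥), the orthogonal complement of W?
dim(W⊥) = 2

For any subspace W of ℝ^n, dim(W) + dim(W⊥) = n (the whole-space dimension).
Here the given 3 vectors are linearly independent, so dim(W) = 3.
Thus dim(W⊥) = n - dim(W) = 5 - 3 = 2.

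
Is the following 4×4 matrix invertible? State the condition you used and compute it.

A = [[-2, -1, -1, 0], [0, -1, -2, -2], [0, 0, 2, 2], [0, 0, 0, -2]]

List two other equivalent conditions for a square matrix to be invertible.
Yes, invertible; det(A) = -8 ≠ 0. Equivalent conditions: rank(A) = 4; Ax = 0 has only the trivial solution; 0 is not an eigenvalue; the columns of A are linearly independent.

To check invertibility, compute det(A).
The given matrix is triangular, so det(A) equals the product of its diagonal entries = -8 ≠ 0.
Since det(A) ≠ 0, A is invertible.
Equivalent conditions for a square matrix A to be invertible:
- rank(A) = 4 (full rank).
- The homogeneous system Ax = 0 has only the trivial solution x = 0.
- 0 is not an eigenvalue of A.
- The columns (equivalently rows) of A are linearly independent.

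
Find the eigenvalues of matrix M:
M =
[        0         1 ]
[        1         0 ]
λ = -1, 1

Solve det(M - λI) = 0. For a 2×2 matrix the characteristic equation is λ² - (trace)λ + det = 0.
trace(M) = a + d = 0 + 0 = 0.
det(M) = a*d - b*c = (0)*(0) - (1)*(1) = 0 - 1 = -1.
Characteristic equation: λ² - (0)λ + (-1) = 0.
Discriminant = (0)² - 4*(-1) = 0 + 4 = 4.
λ = (0 ± √4) / 2 = (0 ± 2) / 2 = -1, 1.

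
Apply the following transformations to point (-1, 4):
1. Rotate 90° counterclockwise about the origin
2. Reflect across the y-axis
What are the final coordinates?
(4, -1)

Step 1: Rotate 90° → (-4, -1)
Step 2: Reflect across the y-axis → (4, -1)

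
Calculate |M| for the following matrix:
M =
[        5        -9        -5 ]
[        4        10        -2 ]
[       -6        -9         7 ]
det(M) = 284

Expand along row 0 (cofactor expansion): det(M) = a*(e*i - f*h) - b*(d*i - f*g) + c*(d*h - e*g), where the 3×3 is [[a, b, c], [d, e, f], [g, h, i]].
Minor M_00 = (10)*(7) - (-2)*(-9) = 70 - 18 = 52.
Minor M_01 = (4)*(7) - (-2)*(-6) = 28 - 12 = 16.
Minor M_02 = (4)*(-9) - (10)*(-6) = -36 + 60 = 24.
det(M) = (5)*(52) - (-9)*(16) + (-5)*(24) = 260 + 144 - 120 = 284.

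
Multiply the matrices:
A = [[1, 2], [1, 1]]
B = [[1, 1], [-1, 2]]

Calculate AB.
[[-1, 5], [0, 3]]

Each entry (i,j) of AB = sum over k of A[i][k]*B[k][j].
(AB)[0][0] = (1)*(1) + (2)*(-1) = -1
(AB)[0][1] = (1)*(1) + (2)*(2) = 5
(AB)[1][0] = (1)*(1) + (1)*(-1) = 0
(AB)[1][1] = (1)*(1) + (1)*(2) = 3
AB = [[-1, 5], [0, 3]]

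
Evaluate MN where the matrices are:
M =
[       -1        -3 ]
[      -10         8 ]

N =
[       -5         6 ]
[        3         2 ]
MN =
[       -4       -12 ]
[       74       -44 ]

Matrix multiplication: (MN)[i][j] = sum over k of M[i][k] * N[k][j].
  (MN)[0][0] = (-1)*(-5) + (-3)*(3) = -4
  (MN)[0][1] = (-1)*(6) + (-3)*(2) = -12
  (MN)[1][0] = (-10)*(-5) + (8)*(3) = 74
  (MN)[1][1] = (-10)*(6) + (8)*(2) = -44
MN =
[       -4       -12 ]
[       74       -44 ]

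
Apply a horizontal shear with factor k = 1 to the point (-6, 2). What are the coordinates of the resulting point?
(-4, 2)

Shear matrix for horizontal shear with factor k = 1:
[[1, 1], [0, 1]]
Result: (-6, 2) → (-4, 2)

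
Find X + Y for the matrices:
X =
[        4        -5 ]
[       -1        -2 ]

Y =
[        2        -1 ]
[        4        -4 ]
X + Y =
[        6        -6 ]
[        3        -6 ]

Matrix addition is elementwise: (X+Y)[i][j] = X[i][j] + Y[i][j].
  (X+Y)[0][0] = (4) + (2) = 6
  (X+Y)[0][1] = (-5) + (-1) = -6
  (X+Y)[1][0] = (-1) + (4) = 3
  (X+Y)[1][1] = (-2) + (-4) = -6
X + Y =
[        6        -6 ]
[        3        -6 ]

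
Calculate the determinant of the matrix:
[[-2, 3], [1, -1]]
-1

For a 2×2 matrix [[a, b], [c, d]], det = ad - bc
det = (-2)(-1) - (3)(1) = 2 - 3 = -1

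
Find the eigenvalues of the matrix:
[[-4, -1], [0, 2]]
λ = -4 and λ = 2

Characteristic equation: det(A - λI) = 0
λ² - (trace)λ + (det) = 0
λ² - (-2)λ + (-8) = 0
λ² + 2λ - 8 = 0
Solving: λ = -4, 2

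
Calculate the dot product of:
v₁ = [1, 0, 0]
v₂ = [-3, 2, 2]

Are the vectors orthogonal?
-3, No

The dot product is the sum of products of corresponding components.
v₁·v₂ = (1)*(-3) + (0)*(2) + (0)*(2) = -3 + 0 + 0 = -3.
Two vectors are orthogonal iff their dot product is 0; here the dot product is -3, so the vectors are not orthogonal.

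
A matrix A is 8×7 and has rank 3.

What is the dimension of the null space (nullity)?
4

The rank-nullity theorem for an m×n matrix states:
rank(A) + nullity(A) = n (the number of columns).
Here n = 7 and rank(A) = 3, so nullity(A) = 7 - 3 = 4.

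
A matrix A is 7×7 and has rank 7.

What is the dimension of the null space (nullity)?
0

The rank-nullity theorem for an m×n matrix states:
rank(A) + nullity(A) = n (the number of columns).
Here n = 7 and rank(A) = 7, so nullity(A) = 7 - 7 = 0.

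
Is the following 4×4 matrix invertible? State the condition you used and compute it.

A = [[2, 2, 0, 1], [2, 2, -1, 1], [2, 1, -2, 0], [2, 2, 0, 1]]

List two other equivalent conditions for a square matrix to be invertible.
No, not invertible; det(A) = 0 (two rows are equal, so the rows are linearly dependent). Equivalent conditions (failing for this A): rank(A) < 4; Ax = 0 has non-trivial solutions; 0 is an eigenvalue; the columns are linearly dependent.

To check invertibility, compute det(A).
In this matrix, row 0 and the last row are identical, so one row is a scalar multiple of another and the rows are linearly dependent.
A matrix with linearly dependent rows has det = 0 and is not invertible.
Equivalent failed conditions:
- rank(A) < 4.
- Ax = 0 has non-trivial solutions.
- 0 is an eigenvalue.
- The columns are linearly dependent.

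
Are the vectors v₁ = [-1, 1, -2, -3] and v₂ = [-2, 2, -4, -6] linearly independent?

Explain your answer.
No, linearly dependent (v₂ = 2·v₁)

Check whether there is a scalar k with v₂ = k·v₁.
Comparing components, k = 2 satisfies 2·[-1, 1, -2, -3] = [-2, 2, -4, -6].
Since v₂ is a scalar multiple of v₁, the two vectors are linearly dependent.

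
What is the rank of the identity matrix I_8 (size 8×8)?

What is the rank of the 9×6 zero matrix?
rank(I_8) = 8, rank(0) = 0

The identity I_8 has 8 columns that are the standard basis vectors e_1, …, e_8. These are linearly independent, so all 8 columns are pivots and rank(I_8) = 8.
The 9×6 zero matrix has every entry zero, so every row is the zero row and there are no pivots; rank(0) = 0.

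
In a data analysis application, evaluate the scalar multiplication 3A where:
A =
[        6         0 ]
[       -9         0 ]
3A =
[       18         0 ]
[      -27         0 ]

Scalar multiplication is elementwise: (3A)[i][j] = 3 * A[i][j].
  (3A)[0][0] = 3 * (6) = 18
  (3A)[0][1] = 3 * (0) = 0
  (3A)[1][0] = 3 * (-9) = -27
  (3A)[1][1] = 3 * (0) = 0
3A =
[       18         0 ]
[      -27         0 ]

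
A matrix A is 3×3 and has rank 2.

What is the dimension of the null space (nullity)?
1

The rank-nullity theorem for an m×n matrix states:
rank(A) + nullity(A) = n (the number of columns).
Here n = 3 and rank(A) = 2, so nullity(A) = 3 - 2 = 1.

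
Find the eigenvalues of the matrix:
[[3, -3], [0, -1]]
λ = -1 and λ = 3

Characteristic equation: det(A - λI) = 0
λ² - (trace)λ + (det) = 0
λ² - (2)λ + (-3) = 0
λ² - 2λ - 3 = 0
Solving: λ = -1, 3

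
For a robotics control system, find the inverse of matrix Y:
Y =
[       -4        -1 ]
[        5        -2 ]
det(Y) = 13
Y⁻¹ =
[    -2/13      1/13 ]
[    -5/13     -4/13 ]

For a 2×2 matrix Y = [[a, b], [c, d]] with det(Y) ≠ 0, Y⁻¹ = (1/det(Y)) * [[d, -b], [-c, a]].
det(Y) = (-4)*(-2) - (-1)*(5) = 8 + 5 = 13.
Y⁻¹ = (1/13) * [[-2, 1], [-5, -4]].
Dividing each entry by 13 and reducing:
Y⁻¹ =
[    -2/13      1/13 ]
[    -5/13     -4/13 ]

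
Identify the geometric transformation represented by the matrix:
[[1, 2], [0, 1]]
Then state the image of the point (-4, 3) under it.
horizontal shear with factor 2; image of (-4, 3) is (2, 3)

The matrix [[1, k], [0, 1]] sends (x, y) to (x + 2y, y), leaving the y-coordinate fixed: a horizontal shear.
The matrix [[1, 2], [0, 1]] represents: horizontal shear with factor 2.
Applying it to (-4, 3): [1·-4 + 2·3, 0·-4 + 1·3] = (2, 3).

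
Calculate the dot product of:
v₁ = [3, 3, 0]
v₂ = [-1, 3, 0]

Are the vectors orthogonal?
6, No

The dot product is the sum of products of corresponding components.
v₁·v₂ = (3)*(-1) + (3)*(3) + (0)*(0) = -3 + 9 + 0 = 6.
Two vectors are orthogonal iff their dot product is 0; here the dot product is 6, so the vectors are not orthogonal.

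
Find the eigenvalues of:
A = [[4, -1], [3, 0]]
λ = 1, 3

Solve det(A - λI) = 0. For a 2×2 matrix this is λ² - (trace)λ + det = 0.
trace(A) = 4 + 0 = 4.
det(A) = (4)*(0) - (-1)*(3) = 0 + 3 = 3.
Characteristic equation: λ² - (4)λ + (3) = 0.
Discriminant: (4)² - 4*(3) = 16 - 12 = 4.
Roots: λ = (4 ± √4) / 2 = 1, 3.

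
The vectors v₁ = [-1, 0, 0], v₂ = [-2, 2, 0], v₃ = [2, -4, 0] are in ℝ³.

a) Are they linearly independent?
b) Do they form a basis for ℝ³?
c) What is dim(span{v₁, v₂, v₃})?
Not independent, not a basis, dim(span) = 2

Check whether v₃ can be written as a linear combination of v₁ and v₂.
v₃ = (2)·v₁ + (-2)·v₂ = [2, -4, 0], so the three vectors are linearly dependent.
Thus they do not form a basis for ℝ³, and dim(span{v₁, v₂, v₃}) = 2 (spanned by v₁ and v₂).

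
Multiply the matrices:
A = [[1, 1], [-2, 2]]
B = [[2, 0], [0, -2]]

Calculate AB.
[[2, -2], [-4, -4]]

Each entry (i,j) of AB = sum over k of A[i][k]*B[k][j].
(AB)[0][0] = (1)*(2) + (1)*(0) = 2
(AB)[0][1] = (1)*(0) + (1)*(-2) = -2
(AB)[1][0] = (-2)*(2) + (2)*(0) = -4
(AB)[1][1] = (-2)*(0) + (2)*(-2) = -4
AB = [[2, -2], [-4, -4]]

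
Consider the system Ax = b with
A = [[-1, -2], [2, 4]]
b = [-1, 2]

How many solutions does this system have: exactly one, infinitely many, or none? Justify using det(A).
Infinitely many solutions

det(A) = (-1)*(4) - (-2)*(2) = 0, so A is singular (column 2 is 2 times column 1).
b = [-1, 2] = 1 * column 1 of A, so b lies in the column space of A.
A singular matrix whose right-hand side is in its column space gives a 1-parameter family of solutions — infinitely many.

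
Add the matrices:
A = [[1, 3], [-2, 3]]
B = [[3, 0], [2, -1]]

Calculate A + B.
[[4, 3], [0, 2]]

Add corresponding elements:
(1)+(3)=4
(3)+(0)=3
(-2)+(2)=0
(3)+(-1)=2
A + B = [[4, 3], [0, 2]]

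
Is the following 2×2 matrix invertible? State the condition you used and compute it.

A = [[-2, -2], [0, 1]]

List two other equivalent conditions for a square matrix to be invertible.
Yes, invertible; det(A) = -2 ≠ 0. Equivalent conditions: rank(A) = 2; Ax = 0 has only the trivial solution; 0 is not an eigenvalue; the columns of A are linearly independent.

To check invertibility, compute det(A).
The given matrix is triangular, so det(A) equals the product of its diagonal entries = -2 ≠ 0.
Since det(A) ≠ 0, A is invertible.
Equivalent conditions for a square matrix A to be invertible:
- rank(A) = 2 (full rank).
- The homogeneous system Ax = 0 has only the trivial solution x = 0.
- 0 is not an eigenvalue of A.
- The columns (equivalently rows) of A are linearly independent.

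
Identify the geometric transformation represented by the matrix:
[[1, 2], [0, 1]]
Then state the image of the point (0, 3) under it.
horizontal shear with factor 2; image of (0, 3) is (6, 3)

The matrix [[1, k], [0, 1]] sends (x, y) to (x + 2y, y), leaving the y-coordinate fixed: a horizontal shear.
The matrix [[1, 2], [0, 1]] represents: horizontal shear with factor 2.
Applying it to (0, 3): [1·0 + 2·3, 0·0 + 1·3] = (6, 3).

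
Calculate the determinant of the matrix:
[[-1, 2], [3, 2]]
-8

For a 2×2 matrix [[a, b], [c, d]], det = ad - bc
det = (-1)(2) - (2)(3) = -2 - 6 = -8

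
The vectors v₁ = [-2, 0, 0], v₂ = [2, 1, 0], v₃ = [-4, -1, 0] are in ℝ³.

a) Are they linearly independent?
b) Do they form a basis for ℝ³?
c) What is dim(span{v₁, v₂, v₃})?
Not independent, not a basis, dim(span) = 2

Check whether v₃ can be written as a linear combination of v₁ and v₂.
v₃ = (1)·v₁ + (-1)·v₂ = [-4, -1, 0], so the three vectors are linearly dependent.
Thus they do not form a basis for ℝ³, and dim(span{v₁, v₂, v₃}) = 2 (spanned by v₁ and v₂).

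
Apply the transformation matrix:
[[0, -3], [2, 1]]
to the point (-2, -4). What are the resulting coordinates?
(12, -8)

Matrix multiplication:
[[0, -3], [2, 1]] × [-2, -4]ᵀ
= [0×-2 + -3×-4, 2×-2 + 1×-4]ᵀ
= [12.0000, -8.0000]ᵀ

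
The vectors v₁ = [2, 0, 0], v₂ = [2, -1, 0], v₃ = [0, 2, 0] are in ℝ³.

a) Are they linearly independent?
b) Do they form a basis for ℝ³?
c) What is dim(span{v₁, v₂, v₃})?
Not independent, not a basis, dim(span) = 2

Check whether v₃ can be written as a linear combination of v₁ and v₂.
v₃ = (2)·v₁ + (-2)·v₂ = [0, 2, 0], so the three vectors are linearly dependent.
Thus they do not form a basis for ℝ³, and dim(span{v₁, v₂, v₃}) = 2 (spanned by v₁ and v₂).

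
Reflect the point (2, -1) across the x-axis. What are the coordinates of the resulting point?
(2, 1)

Reflection across x-axis: (2, -1) → (2, 1)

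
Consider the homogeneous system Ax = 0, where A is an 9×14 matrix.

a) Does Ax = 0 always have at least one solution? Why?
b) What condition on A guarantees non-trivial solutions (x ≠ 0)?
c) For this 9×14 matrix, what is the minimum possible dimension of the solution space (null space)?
a) Yes, x = 0 is always a solution. b) When A has linearly dependent columns (rank < n). c) Minimum nullity = 5.

a) x = 0 satisfies A·0 = 0, so the zero vector is always a solution.
b) Non-trivial solutions exist iff the columns of A are linearly dependent, equivalently rank(A) < n (the number of columns).
c) By rank-nullity, rank(A) + nullity(A) = n = 14. Since A has only 9 rows, rank(A) ≤ 9, so nullity(A) ≥ 14 - 9 = 5.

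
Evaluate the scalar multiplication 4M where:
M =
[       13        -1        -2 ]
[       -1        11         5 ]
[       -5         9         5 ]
4M =
[       52        -4        -8 ]
[       -4        44        20 ]
[      -20        36        20 ]

Scalar multiplication is elementwise: (4M)[i][j] = 4 * M[i][j].
  (4M)[0][0] = 4 * (13) = 52
  (4M)[0][1] = 4 * (-1) = -4
  (4M)[0][2] = 4 * (-2) = -8
  (4M)[1][0] = 4 * (-1) = -4
  (4M)[1][1] = 4 * (11) = 44
  (4M)[1][2] = 4 * (5) = 20
  (4M)[2][0] = 4 * (-5) = -20
  (4M)[2][1] = 4 * (9) = 36
  (4M)[2][2] = 4 * (5) = 20
4M =
[       52        -4        -8 ]
[       -4        44        20 ]
[      -20        36        20 ]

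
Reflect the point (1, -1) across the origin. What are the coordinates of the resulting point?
(-1, 1)

Reflection across origin: (1, -1) → (-1, 1)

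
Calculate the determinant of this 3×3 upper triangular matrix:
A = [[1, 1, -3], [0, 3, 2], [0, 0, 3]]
9

The determinant of a triangular matrix is the product of its diagonal entries (the off-diagonal entries above the diagonal do not affect it).
det(A) = (1) * (3) * (3) = 9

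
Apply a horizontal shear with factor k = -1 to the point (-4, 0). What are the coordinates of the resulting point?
(-4, 0)

Shear matrix for horizontal shear with factor k = -1:
[[1, -1], [0, 1]]
Result: (-4, 0) → (-4, 0)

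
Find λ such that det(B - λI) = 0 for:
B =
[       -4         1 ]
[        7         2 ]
λ = -5, 3

Solve det(B - λI) = 0. For a 2×2 matrix the characteristic equation is λ² - (trace)λ + det = 0.
trace(B) = a + d = -4 + 2 = -2.
det(B) = a*d - b*c = (-4)*(2) - (1)*(7) = -8 - 7 = -15.
Characteristic equation: λ² - (-2)λ + (-15) = 0.
Discriminant = (-2)² - 4*(-15) = 4 + 60 = 64.
λ = (-2 ± √64) / 2 = (-2 ± 8) / 2 = -5, 3.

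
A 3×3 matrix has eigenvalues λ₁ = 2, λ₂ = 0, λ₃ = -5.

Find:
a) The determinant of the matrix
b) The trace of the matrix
det = 0, trace = -3

Two standard eigenvalue identities:
- det(A) equals the product of the eigenvalues (counted with multiplicity).
- trace(A) equals the sum of the eigenvalues.
det(A) = (2)*(0)*(-5) = 0.
trace(A) = 2 + 0 - 5 = -3.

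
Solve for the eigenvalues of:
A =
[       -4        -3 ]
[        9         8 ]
λ = -1, 5

Solve det(A - λI) = 0. For a 2×2 matrix the characteristic equation is λ² - (trace)λ + det = 0.
trace(A) = a + d = -4 + 8 = 4.
det(A) = a*d - b*c = (-4)*(8) - (-3)*(9) = -32 + 27 = -5.
Characteristic equation: λ² - (4)λ + (-5) = 0.
Discriminant = (4)² - 4*(-5) = 16 + 20 = 36.
λ = (4 ± √36) / 2 = (4 ± 6) / 2 = -1, 5.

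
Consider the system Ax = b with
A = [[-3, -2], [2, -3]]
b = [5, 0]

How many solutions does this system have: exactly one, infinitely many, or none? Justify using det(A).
Exactly one solution

Compute det(A) = (-3)*(-3) - (-2)*(2) = 13.
Because det(A) ≠ 0, A is invertible and Ax = b has a unique solution for every b (here x = A⁻¹ b).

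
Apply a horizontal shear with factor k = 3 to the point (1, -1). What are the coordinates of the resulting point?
(-2, -1)

Shear matrix for horizontal shear with factor k = 3:
[[1, 3], [0, 1]]
Result: (1, -1) → (-2, -1)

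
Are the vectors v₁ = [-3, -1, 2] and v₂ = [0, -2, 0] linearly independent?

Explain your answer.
Yes, linearly independent

Two vectors are linearly dependent iff one is a scalar multiple of the other.
No single scalar k satisfies v₂ = k·v₁ (the ratios of corresponding entries disagree), so v₁ and v₂ are linearly independent.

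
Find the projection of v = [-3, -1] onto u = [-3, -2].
[-33/13, -22/13]

The projection of v onto u is proj_u(v) = ((v·u) / (u·u)) · u.
v·u = (-3)*(-3) + (-1)*(-2) = 11.
u·u = (-3)*(-3) + (-2)*(-2) = 13.
coefficient = 11 / 13 = 11/13.
proj_u(v) = 11/13 · [-3, -2] = [-33/13, -22/13].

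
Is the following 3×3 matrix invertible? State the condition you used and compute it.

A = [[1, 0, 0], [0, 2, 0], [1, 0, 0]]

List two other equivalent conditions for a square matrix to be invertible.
No, not invertible; det(A) = 0 (two rows are equal, so the rows are linearly dependent). Equivalent conditions (failing for this A): rank(A) < 3; Ax = 0 has non-trivial solutions; 0 is an eigenvalue; the columns are linearly dependent.

To check invertibility, compute det(A).
In this matrix, row 0 and the last row are identical, so one row is a scalar multiple of another and the rows are linearly dependent.
A matrix with linearly dependent rows has det = 0 and is not invertible.
Equivalent failed conditions:
- rank(A) < 3.
- Ax = 0 has non-trivial solutions.
- 0 is an eigenvalue.
- The columns are linearly dependent.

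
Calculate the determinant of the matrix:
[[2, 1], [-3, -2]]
-1

For a 2×2 matrix [[a, b], [c, d]], det = ad - bc
det = (2)(-2) - (1)(-3) = -4 - -3 = -1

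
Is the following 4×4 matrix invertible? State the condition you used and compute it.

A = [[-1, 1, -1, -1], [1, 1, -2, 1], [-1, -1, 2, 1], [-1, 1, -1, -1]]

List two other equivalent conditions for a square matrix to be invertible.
No, not invertible; det(A) = 0 (two rows are equal, so the rows are linearly dependent). Equivalent conditions (failing for this A): rank(A) < 4; Ax = 0 has non-trivial solutions; 0 is an eigenvalue; the columns are linearly dependent.

To check invertibility, compute det(A).
In this matrix, row 0 and the last row are identical, so one row is a scalar multiple of another and the rows are linearly dependent.
A matrix with linearly dependent rows has det = 0 and is not invertible.
Equivalent failed conditions:
- rank(A) < 4.
- Ax = 0 has non-trivial solutions.
- 0 is an eigenvalue.
- The columns are linearly dependent.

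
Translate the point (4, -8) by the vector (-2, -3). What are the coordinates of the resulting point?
(2, -11)

Translation by (-2, -3):
x' = 4 + -2 = 2
y' = -8 + -3 = -11
Homogeneous matrix: [[1, 0, -2], [0, 1, -3], [0, 0, 1]]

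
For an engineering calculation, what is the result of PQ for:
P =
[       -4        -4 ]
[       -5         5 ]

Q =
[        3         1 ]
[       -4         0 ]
PQ =
[        4        -4 ]
[      -35        -5 ]

Matrix multiplication: (PQ)[i][j] = sum over k of P[i][k] * Q[k][j].
  (PQ)[0][0] = (-4)*(3) + (-4)*(-4) = 4
  (PQ)[0][1] = (-4)*(1) + (-4)*(0) = -4
  (PQ)[1][0] = (-5)*(3) + (5)*(-4) = -35
  (PQ)[1][1] = (-5)*(1) + (5)*(0) = -5
PQ =
[        4        -4 ]
[      -35        -5 ]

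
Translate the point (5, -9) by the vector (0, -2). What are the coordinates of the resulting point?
(5, -11)

Translation by (0, -2):
x' = 5 + 0 = 5
y' = -9 + -2 = -11
Homogeneous matrix: [[1, 0, 0], [0, 1, -2], [0, 0, 1]]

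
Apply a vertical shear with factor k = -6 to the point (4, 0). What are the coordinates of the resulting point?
(4, -24)

Shear matrix for vertical shear with factor k = -6:
[[1, 0], [-6, 1]]
Result: (4, 0) → (4, -24)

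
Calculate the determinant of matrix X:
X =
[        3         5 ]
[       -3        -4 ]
det(X) = 3

For a 2×2 matrix [[a, b], [c, d]], det = a*d - b*c.
det(X) = (3)*(-4) - (5)*(-3) = -12 + 15 = 3.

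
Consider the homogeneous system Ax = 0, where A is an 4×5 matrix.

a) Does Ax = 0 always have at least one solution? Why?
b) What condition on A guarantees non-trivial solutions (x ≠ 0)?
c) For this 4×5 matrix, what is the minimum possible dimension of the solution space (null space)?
a) Yes, x = 0 is always a solution. b) When A has linearly dependent columns (rank < n). c) Minimum nullity = 1.

a) x = 0 satisfies A·0 = 0, so the zero vector is always a solution.
b) Non-trivial solutions exist iff the columns of A are linearly dependent, equivalently rank(A) < n (the number of columns).
c) By rank-nullity, rank(A) + nullity(A) = n = 5. Since A has only 4 rows, rank(A) ≤ 4, so nullity(A) ≥ 5 - 4 = 1.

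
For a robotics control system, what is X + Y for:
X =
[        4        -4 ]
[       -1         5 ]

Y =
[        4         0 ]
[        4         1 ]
X + Y =
[        8        -4 ]
[        3         6 ]

Matrix addition is elementwise: (X+Y)[i][j] = X[i][j] + Y[i][j].
  (X+Y)[0][0] = (4) + (4) = 8
  (X+Y)[0][1] = (-4) + (0) = -4
  (X+Y)[1][0] = (-1) + (4) = 3
  (X+Y)[1][1] = (5) + (1) = 6
X + Y =
[        8        -4 ]
[        3         6 ]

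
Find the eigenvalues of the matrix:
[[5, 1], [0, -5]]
λ = -5 and λ = 5

Characteristic equation: det(A - λI) = 0
λ² - (trace)λ + (det) = 0
λ² - (0)λ + (-25) = 0
λ² - 0λ - 25 = 0
Solving: λ = -5, 5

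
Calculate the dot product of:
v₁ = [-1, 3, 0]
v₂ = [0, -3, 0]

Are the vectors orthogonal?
-9, No

The dot product is the sum of products of corresponding components.
v₁·v₂ = (-1)*(0) + (3)*(-3) + (0)*(0) = 0 - 9 + 0 = -9.
Two vectors are orthogonal iff their dot product is 0; here the dot product is -9, so the vectors are not orthogonal.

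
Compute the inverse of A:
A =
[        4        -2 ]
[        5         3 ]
det(A) = 22
A⁻¹ =
[     3/22      1/11 ]
[    -5/22      2/11 ]

For a 2×2 matrix A = [[a, b], [c, d]] with det(A) ≠ 0, A⁻¹ = (1/det(A)) * [[d, -b], [-c, a]].
det(A) = (4)*(3) - (-2)*(5) = 12 + 10 = 22.
A⁻¹ = (1/22) * [[3, 2], [-5, 4]].
Dividing each entry by 22 and reducing:
A⁻¹ =
[     3/22      1/11 ]
[    -5/22      2/11 ]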